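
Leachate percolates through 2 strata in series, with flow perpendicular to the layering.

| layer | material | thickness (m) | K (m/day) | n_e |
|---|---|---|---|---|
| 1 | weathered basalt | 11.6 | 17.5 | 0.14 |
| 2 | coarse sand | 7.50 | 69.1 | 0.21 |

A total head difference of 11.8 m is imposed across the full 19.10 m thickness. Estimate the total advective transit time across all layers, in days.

0.209

With flow normal to the layers, continuity requires the same specific discharge q through every layer.
Σ(b_i/K_i) = 11.6/17.5 + 7.50/69.1 = 0.7714 d.
q = Δh / Σ(b_i/K_i) = 11.8 / 0.7714 = 15.30 m/day.
In each layer the seepage velocity is v_i = q/n_i, so the layer transit time is t_i = b_i·n_i / q:
  layer 1 (weathered basalt): t_1 = 11.6 × 0.14 / 15.30 = 0.1062 d
  layer 2 (coarse sand): t_2 = 7.50 × 0.21 / 15.30 = 0.1030 d
Total t = Σ t_i = 0.2091 days.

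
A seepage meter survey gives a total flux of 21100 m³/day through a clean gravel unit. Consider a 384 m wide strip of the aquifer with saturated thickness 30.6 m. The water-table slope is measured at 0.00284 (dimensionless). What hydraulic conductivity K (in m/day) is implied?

Cross-sectional area A = 384 × 30.6 = 11750 m².
Hydraulic gradient i = 0.00284.
From Q = K·A·i, K = Q / (A·i) = 21100 / (11750 × 0.002840) = 632.3 m/day.

632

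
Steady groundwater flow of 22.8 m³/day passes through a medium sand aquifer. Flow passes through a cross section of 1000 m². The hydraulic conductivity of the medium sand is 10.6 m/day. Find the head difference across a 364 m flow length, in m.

From Q = K·A·i, i = Q / (K·A) = 22.8 / (10.60 × 1000) = 0.002151.
Head loss Δh = i · L = 0.002151 × 364 = 0.7829 m.

0.783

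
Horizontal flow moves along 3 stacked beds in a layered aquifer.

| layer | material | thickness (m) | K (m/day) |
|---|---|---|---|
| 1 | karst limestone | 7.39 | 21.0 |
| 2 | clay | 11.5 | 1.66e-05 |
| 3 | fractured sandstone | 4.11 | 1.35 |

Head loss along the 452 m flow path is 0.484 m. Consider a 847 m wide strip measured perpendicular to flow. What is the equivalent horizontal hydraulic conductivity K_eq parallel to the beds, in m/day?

Flow is parallel to layering, so each bed carries its own Darcy discharge and the transmissivities add.
Σ(K_i·b_i) = 21.0×7.39 + 1.66e-05×11.5 + 1.35×4.11 = 160.7 m²/day.
Total thickness b = 23.00 m, so K_eq = Σ(K_i·b_i)/b = 6.989 m/day.

6.99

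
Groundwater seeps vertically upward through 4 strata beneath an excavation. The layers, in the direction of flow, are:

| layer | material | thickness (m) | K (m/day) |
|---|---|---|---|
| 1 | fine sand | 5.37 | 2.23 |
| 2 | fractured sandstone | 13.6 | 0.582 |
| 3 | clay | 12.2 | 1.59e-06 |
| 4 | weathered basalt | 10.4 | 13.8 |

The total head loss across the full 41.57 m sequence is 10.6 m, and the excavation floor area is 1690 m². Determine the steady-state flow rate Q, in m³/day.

Flow is perpendicular to layering, so the layers act in series and the equivalent K is the thickness-weighted harmonic mean.
Total thickness L = 5.37 + 13.6 + 12.2 + 10.4 = 41.57 m.
Σ(b_i/K_i) = 5.37/2.23 + 13.6/0.582 + 12.2/1.59e-06 + 10.4/13.8 = 7.673e+06 d.
K_eq = L / Σ(b_i/K_i) = 41.57 / 7.673e+06 = 5.418e-06 m/day.
Q = K_eq · A · (Δh/L) = 5.418e-06 × 1690 × (10.6/41.57) = 0.002335 m³/day.

0.00233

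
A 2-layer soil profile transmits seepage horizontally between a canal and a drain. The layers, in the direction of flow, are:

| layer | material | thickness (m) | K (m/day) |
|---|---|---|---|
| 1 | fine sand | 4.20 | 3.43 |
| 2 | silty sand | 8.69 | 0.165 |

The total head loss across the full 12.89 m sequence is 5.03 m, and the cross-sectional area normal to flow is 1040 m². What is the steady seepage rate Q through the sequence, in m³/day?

97.1

Flow is perpendicular to layering, so the layers act in series and the equivalent K is the thickness-weighted harmonic mean.
Total thickness L = 4.20 + 8.69 = 12.89 m.
Σ(b_i/K_i) = 4.20/3.43 + 8.69/0.165 = 53.89 d.
K_eq = L / Σ(b_i/K_i) = 12.89 / 53.89 = 0.2392 m/day.
Q = K_eq · A · (Δh/L) = 0.2392 × 1040 × (5.03/12.89) = 97.07 m³/day.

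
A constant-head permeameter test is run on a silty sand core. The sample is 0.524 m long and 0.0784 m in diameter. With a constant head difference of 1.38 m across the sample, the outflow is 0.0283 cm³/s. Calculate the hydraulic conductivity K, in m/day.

Cross-sectional area A = π·(d/2)² = π × (0.0784/2)² = 0.004827 m².
Convert discharge: 0.0283 cm³/s = 2.830e-08 m³/s.
Darcy's law rearranged: K = Q·L / (A·Δh) = 2.830e-08 × 0.524 / (0.004827 × 1.38) = 2.226e-06 m/s = 0.1923 m/day.

0.192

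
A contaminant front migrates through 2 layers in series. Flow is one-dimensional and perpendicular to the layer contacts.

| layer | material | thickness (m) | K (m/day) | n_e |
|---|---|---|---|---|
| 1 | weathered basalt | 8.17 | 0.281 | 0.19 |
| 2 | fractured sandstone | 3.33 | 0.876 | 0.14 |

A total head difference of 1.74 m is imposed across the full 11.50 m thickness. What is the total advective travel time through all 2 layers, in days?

38.1

With flow normal to the layers, continuity requires the same specific discharge q through every layer.
Σ(b_i/K_i) = 8.17/0.281 + 3.33/0.876 = 32.88 d.
q = Δh / Σ(b_i/K_i) = 1.74 / 32.88 = 0.05293 m/day.
In each layer the seepage velocity is v_i = q/n_i, so the layer transit time is t_i = b_i·n_i / q:
  layer 1 (weathered basalt): t_1 = 8.17 × 0.19 / 0.05293 = 29.33 d
  layer 2 (fractured sandstone): t_2 = 3.33 × 0.14 / 0.05293 = 8.809 d
Total t = Σ t_i = 38.14 days.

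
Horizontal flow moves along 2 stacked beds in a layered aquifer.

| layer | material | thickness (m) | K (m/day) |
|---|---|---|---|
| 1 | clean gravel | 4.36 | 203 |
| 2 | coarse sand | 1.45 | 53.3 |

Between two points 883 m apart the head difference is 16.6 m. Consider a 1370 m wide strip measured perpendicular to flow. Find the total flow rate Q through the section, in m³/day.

Flow is parallel to layering, so each bed carries its own Darcy discharge and the transmissivities add.
Σ(K_i·b_i) = 203×4.36 + 53.3×1.45 = 962.4 m²/day.
Hydraulic gradient i = Δh / L = 16.6 / 883 = 0.01880.
Q = Σ(K_i·b_i) · W · i = 962.4 × 1370 × 0.01880 = 24786 m³/day.

24800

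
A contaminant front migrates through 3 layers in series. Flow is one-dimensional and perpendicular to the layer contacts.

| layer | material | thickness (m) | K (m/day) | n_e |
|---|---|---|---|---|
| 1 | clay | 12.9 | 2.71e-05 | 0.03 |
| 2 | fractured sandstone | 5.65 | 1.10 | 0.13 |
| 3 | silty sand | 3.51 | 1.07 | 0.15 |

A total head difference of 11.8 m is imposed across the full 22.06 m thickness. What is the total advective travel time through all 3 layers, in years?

With flow normal to the layers, continuity requires the same specific discharge q through every layer.
Σ(b_i/K_i) = 12.9/2.71e-05 + 5.65/1.10 + 3.51/1.07 = 4.760e+05 d.
q = Δh / Σ(b_i/K_i) = 11.8 / 4.760e+05 = 2.479e-05 m/day.
In each layer the seepage velocity is v_i = q/n_i, so the layer transit time is t_i = b_i·n_i / q:
  layer 1 (clay): t_1 = 12.9 × 0.03 / 2.479e-05 = 15612 d
  layer 2 (fractured sandstone): t_2 = 5.65 × 0.13 / 2.479e-05 = 29630 d
  layer 3 (silty sand): t_3 = 3.51 × 0.15 / 2.479e-05 = 21240 d
Total t = Σ t_i = 66482 days = 182.0 years.

182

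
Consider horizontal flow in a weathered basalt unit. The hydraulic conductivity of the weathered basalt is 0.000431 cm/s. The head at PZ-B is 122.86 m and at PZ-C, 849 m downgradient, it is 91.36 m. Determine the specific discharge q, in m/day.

Convert K: 0.000431 cm/s × 864 = 0.3724 m/day.
Hydraulic gradient i = (122.86 − 91.36) / 849 = 31.5 / 849 = 0.03710.
Specific discharge q = K · i = 0.3724 × 0.03710 = 0.01382 m/day.

0.0138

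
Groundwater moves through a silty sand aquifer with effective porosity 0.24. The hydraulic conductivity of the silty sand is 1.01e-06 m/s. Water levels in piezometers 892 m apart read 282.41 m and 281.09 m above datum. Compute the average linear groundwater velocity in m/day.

0.000538

Convert K: 1.01e-06 m/s × 86400 = 0.08726 m/day.
Hydraulic gradient i = (282.41 − 281.09) / 892 = 1.32 / 892 = 0.001480.
Darcy flux q = K · i = 0.08726 × 0.001480 = 0.0001291 m/day.
Seepage velocity v = q / n_e = 0.0001291 / 0.24 = 0.0005381 m/day.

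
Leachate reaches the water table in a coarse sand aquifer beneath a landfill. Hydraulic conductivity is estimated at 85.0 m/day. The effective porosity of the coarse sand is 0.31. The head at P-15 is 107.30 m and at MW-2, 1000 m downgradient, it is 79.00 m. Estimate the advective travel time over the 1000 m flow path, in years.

0.353

Hydraulic gradient i = (107.30 − 79.00) / 1000 = 28.3 / 1000 = 0.02830.
Darcy flux q = K · i = 85.00 × 0.02830 = 2.405 m/day.
Seepage velocity v = q / n_e = 2.405 / 0.31 = 7.760 m/day.
Travel time t = L / v = 1000 / 7.760 = 128.9 days = 0.3528 years.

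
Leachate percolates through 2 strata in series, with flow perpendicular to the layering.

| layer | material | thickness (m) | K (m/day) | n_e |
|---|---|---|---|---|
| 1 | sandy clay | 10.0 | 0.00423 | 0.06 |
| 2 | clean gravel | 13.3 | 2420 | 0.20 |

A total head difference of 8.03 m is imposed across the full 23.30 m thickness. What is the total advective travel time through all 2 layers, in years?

With flow normal to the layers, continuity requires the same specific discharge q through every layer.
Σ(b_i/K_i) = 10.0/0.00423 + 13.3/2420 = 2364 d.
q = Δh / Σ(b_i/K_i) = 8.03 / 2364 = 0.003397 m/day.
In each layer the seepage velocity is v_i = q/n_i, so the layer transit time is t_i = b_i·n_i / q:
  layer 1 (sandy clay): t_1 = 10.0 × 0.06 / 0.003397 = 176.6 d
  layer 2 (clean gravel): t_2 = 13.3 × 0.20 / 0.003397 = 783.1 d
Total t = Σ t_i = 959.8 days = 2.628 years.

2.63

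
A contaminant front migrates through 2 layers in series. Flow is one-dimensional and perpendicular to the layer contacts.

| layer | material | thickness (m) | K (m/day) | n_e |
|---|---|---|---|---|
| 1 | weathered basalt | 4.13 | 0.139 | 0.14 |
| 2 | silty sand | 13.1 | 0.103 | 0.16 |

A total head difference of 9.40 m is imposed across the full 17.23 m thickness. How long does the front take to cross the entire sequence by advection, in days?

44.6

With flow normal to the layers, continuity requires the same specific discharge q through every layer.
Σ(b_i/K_i) = 4.13/0.139 + 13.1/0.103 = 156.9 d.
q = Δh / Σ(b_i/K_i) = 9.40 / 156.9 = 0.05991 m/day.
In each layer the seepage velocity is v_i = q/n_i, so the layer transit time is t_i = b_i·n_i / q:
  layer 1 (weathered basalt): t_1 = 4.13 × 0.14 / 0.05991 = 9.651 d
  layer 2 (silty sand): t_2 = 13.1 × 0.16 / 0.05991 = 34.98 d
Total t = Σ t_i = 44.64 days.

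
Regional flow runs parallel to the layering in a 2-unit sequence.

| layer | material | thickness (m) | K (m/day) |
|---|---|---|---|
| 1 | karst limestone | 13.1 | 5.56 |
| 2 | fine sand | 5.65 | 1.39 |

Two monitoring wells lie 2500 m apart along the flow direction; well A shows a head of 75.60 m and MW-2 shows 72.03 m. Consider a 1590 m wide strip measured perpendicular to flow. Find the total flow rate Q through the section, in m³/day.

Flow is parallel to layering, so each bed carries its own Darcy discharge and the transmissivities add.
Σ(K_i·b_i) = 5.56×13.1 + 1.39×5.65 = 80.69 m²/day.
Hydraulic gradient i = (75.60 − 72.03) / 2500 = 3.57 / 2500 = 0.001428.
Q = Σ(K_i·b_i) · W · i = 80.69 × 1590 × 0.001428 = 183.2 m³/day.

183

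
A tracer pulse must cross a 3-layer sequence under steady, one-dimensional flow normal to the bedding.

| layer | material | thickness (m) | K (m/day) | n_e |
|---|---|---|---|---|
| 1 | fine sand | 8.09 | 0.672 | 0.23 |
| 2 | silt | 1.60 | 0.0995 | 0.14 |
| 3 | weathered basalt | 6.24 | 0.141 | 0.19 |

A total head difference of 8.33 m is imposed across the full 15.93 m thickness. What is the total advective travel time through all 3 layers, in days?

With flow normal to the layers, continuity requires the same specific discharge q through every layer.
Σ(b_i/K_i) = 8.09/0.672 + 1.60/0.0995 + 6.24/0.141 = 72.37 d.
q = Δh / Σ(b_i/K_i) = 8.33 / 72.37 = 0.1151 m/day.
In each layer the seepage velocity is v_i = q/n_i, so the layer transit time is t_i = b_i·n_i / q:
  layer 1 (fine sand): t_1 = 8.09 × 0.23 / 0.1151 = 16.17 d
  layer 2 (silt): t_2 = 1.60 × 0.14 / 0.1151 = 1.946 d
  layer 3 (weathered basalt): t_3 = 6.24 × 0.19 / 0.1151 = 10.30 d
Total t = Σ t_i = 28.41 days.

28.4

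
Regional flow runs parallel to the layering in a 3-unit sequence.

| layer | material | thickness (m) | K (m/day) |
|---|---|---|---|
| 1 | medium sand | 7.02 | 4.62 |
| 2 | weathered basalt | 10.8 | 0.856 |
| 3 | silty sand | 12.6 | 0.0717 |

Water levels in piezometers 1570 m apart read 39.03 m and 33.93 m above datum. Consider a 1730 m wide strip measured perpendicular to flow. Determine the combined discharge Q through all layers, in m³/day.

239

Flow is parallel to layering, so each bed carries its own Darcy discharge and the transmissivities add.
Σ(K_i·b_i) = 4.62×7.02 + 0.856×10.8 + 0.0717×12.6 = 42.58 m²/day.
Hydraulic gradient i = (39.03 − 33.93) / 1570 = 5.1 / 1570 = 0.003248.
Q = Σ(K_i·b_i) · W · i = 42.58 × 1730 × 0.003248 = 239.3 m³/day.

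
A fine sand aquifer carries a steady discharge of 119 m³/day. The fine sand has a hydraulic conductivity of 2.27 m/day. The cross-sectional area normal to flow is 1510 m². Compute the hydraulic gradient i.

0.0347

From Q = K·A·i, i = Q / (K·A) = 119 / (2.270 × 1510) = 0.03472.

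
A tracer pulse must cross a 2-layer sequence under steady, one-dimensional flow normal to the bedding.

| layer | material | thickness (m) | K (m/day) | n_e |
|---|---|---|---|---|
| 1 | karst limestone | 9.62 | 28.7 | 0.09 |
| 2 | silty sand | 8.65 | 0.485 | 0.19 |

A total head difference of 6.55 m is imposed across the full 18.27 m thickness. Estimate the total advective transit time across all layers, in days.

With flow normal to the layers, continuity requires the same specific discharge q through every layer.
Σ(b_i/K_i) = 9.62/28.7 + 8.65/0.485 = 18.17 d.
q = Δh / Σ(b_i/K_i) = 6.55 / 18.17 = 0.3605 m/day.
In each layer the seepage velocity is v_i = q/n_i, so the layer transit time is t_i = b_i·n_i / q:
  layer 1 (karst limestone): t_1 = 9.62 × 0.09 / 0.3605 = 2.402 d
  layer 2 (silty sand): t_2 = 8.65 × 0.19 / 0.3605 = 4.559 d
Total t = Σ t_i = 6.961 days.

6.96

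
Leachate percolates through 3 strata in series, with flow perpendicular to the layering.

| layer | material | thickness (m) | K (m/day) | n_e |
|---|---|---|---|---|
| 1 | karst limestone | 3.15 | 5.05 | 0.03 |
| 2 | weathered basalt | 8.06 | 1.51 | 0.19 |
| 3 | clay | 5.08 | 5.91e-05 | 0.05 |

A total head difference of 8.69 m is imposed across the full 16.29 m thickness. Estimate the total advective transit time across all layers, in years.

50.9

With flow normal to the layers, continuity requires the same specific discharge q through every layer.
Σ(b_i/K_i) = 3.15/5.05 + 8.06/1.51 + 5.08/5.91e-05 = 85962 d.
q = Δh / Σ(b_i/K_i) = 8.69 / 85962 = 0.0001011 m/day.
In each layer the seepage velocity is v_i = q/n_i, so the layer transit time is t_i = b_i·n_i / q:
  layer 1 (karst limestone): t_1 = 3.15 × 0.03 / 0.0001011 = 934.8 d
  layer 2 (weathered basalt): t_2 = 8.06 × 0.19 / 0.0001011 = 15149 d
  layer 3 (clay): t_3 = 5.08 × 0.05 / 0.0001011 = 2513 d
Total t = Σ t_i = 18596 days = 50.91 years.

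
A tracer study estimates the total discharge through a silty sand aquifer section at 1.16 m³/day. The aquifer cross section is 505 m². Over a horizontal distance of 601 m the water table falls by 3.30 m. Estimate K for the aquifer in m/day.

0.418

Hydraulic gradient i = Δh / L = 3.30 / 601 = 0.005491.
From Q = K·A·i, K = Q / (A·i) = 1.16 / (505.0 × 0.005491) = 0.4183 m/day.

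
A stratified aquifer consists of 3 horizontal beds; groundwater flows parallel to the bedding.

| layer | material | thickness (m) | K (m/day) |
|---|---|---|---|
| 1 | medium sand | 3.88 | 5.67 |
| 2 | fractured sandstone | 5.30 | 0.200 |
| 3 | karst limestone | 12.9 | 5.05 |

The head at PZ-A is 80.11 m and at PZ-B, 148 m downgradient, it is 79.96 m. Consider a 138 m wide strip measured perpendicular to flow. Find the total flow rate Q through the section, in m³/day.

Flow is parallel to layering, so each bed carries its own Darcy discharge and the transmissivities add.
Σ(K_i·b_i) = 5.67×3.88 + 0.200×5.30 + 5.05×12.9 = 88.20 m²/day.
Hydraulic gradient i = (80.11 − 79.96) / 148 = 0.15 / 148 = 0.001014.
Q = Σ(K_i·b_i) · W · i = 88.20 × 138 × 0.001014 = 12.34 m³/day.

12.3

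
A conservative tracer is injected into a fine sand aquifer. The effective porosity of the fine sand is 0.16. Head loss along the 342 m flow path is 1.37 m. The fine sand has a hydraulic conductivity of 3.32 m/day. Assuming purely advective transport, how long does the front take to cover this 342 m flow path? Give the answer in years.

11.3

Hydraulic gradient i = Δh / L = 1.37 / 342 = 0.004006.
Darcy flux q = K · i = 3.320 × 0.004006 = 0.01330 m/day.
Seepage velocity v = q / n_e = 0.01330 / 0.16 = 0.08312 m/day.
Travel time t = L / v = 342 / 0.08312 = 4114 days = 11.26 years.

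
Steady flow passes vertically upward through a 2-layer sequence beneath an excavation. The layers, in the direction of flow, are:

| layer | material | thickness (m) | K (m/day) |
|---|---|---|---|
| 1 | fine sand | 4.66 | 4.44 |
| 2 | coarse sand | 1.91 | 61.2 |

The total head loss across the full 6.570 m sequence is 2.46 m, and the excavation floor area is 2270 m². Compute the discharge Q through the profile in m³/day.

Flow is perpendicular to layering, so the layers act in series and the equivalent K is the thickness-weighted harmonic mean.
Total thickness L = 4.66 + 1.91 = 6.570 m.
Σ(b_i/K_i) = 4.66/4.44 + 1.91/61.2 = 1.081 d.
K_eq = L / Σ(b_i/K_i) = 6.570 / 1.081 = 6.079 m/day.
Q = K_eq · A · (Δh/L) = 6.079 × 2270 × (2.46/6.570) = 5167 m³/day.

5170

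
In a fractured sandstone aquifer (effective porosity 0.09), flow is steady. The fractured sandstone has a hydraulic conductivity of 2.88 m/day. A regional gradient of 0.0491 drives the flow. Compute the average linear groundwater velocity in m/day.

Hydraulic gradient i = 0.0491.
Darcy flux q = K · i = 2.880 × 0.04910 = 0.1414 m/day.
Seepage velocity v = q / n_e = 0.1414 / 0.09 = 1.571 m/day.

1.57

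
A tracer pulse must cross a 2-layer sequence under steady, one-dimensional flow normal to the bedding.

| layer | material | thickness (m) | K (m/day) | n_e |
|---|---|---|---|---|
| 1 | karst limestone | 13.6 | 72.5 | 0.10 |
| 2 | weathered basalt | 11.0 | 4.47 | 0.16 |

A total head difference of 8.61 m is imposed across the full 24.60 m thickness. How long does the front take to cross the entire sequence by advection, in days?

0.960

With flow normal to the layers, continuity requires the same specific discharge q through every layer.
Σ(b_i/K_i) = 13.6/72.5 + 11.0/4.47 = 2.648 d.
q = Δh / Σ(b_i/K_i) = 8.61 / 2.648 = 3.251 m/day.
In each layer the seepage velocity is v_i = q/n_i, so the layer transit time is t_i = b_i·n_i / q:
  layer 1 (karst limestone): t_1 = 13.6 × 0.10 / 3.251 = 0.4183 d
  layer 2 (weathered basalt): t_2 = 11.0 × 0.16 / 3.251 = 0.5414 d
Total t = Σ t_i = 0.9597 days.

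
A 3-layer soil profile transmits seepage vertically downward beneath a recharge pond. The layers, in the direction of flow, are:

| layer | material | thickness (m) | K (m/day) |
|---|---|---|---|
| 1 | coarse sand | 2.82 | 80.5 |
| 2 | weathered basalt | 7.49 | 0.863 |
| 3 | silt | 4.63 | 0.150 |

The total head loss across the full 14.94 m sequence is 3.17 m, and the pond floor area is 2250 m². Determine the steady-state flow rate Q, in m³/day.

Flow is perpendicular to layering, so the layers act in series and the equivalent K is the thickness-weighted harmonic mean.
Total thickness L = 2.82 + 7.49 + 4.63 = 14.94 m.
Σ(b_i/K_i) = 2.82/80.5 + 7.49/0.863 + 4.63/0.150 = 39.58 d.
K_eq = L / Σ(b_i/K_i) = 14.94 / 39.58 = 0.3775 m/day.
Q = K_eq · A · (Δh/L) = 0.3775 × 2250 × (3.17/14.94) = 180.2 m³/day.

180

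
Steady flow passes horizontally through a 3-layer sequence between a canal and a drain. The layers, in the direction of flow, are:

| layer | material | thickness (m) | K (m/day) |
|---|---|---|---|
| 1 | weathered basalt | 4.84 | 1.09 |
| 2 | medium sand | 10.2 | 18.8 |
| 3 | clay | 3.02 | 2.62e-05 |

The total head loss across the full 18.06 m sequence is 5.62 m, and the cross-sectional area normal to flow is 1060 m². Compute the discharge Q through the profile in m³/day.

Flow is perpendicular to layering, so the layers act in series and the equivalent K is the thickness-weighted harmonic mean.
Total thickness L = 4.84 + 10.2 + 3.02 = 18.06 m.
Σ(b_i/K_i) = 4.84/1.09 + 10.2/18.8 + 3.02/2.62e-05 = 1.153e+05 d.
K_eq = L / Σ(b_i/K_i) = 18.06 / 1.153e+05 = 0.0001567 m/day.
Q = K_eq · A · (Δh/L) = 0.0001567 × 1060 × (5.62/18.06) = 0.05168 m³/day.

0.0517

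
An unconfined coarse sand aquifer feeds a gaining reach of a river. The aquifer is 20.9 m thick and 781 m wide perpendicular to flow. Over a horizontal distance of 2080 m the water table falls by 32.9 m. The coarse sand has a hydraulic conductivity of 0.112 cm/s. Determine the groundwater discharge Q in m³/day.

Convert K: 0.112 cm/s × 864 = 96.77 m/day.
Cross-sectional area A = 781 × 20.9 = 16323 m².
Hydraulic gradient i = Δh / L = 32.9 / 2080 = 0.01582.
Darcy's law: Q = K · A · i = 96.77 × 16323 × 0.01582 = 24984 m³/day.

25000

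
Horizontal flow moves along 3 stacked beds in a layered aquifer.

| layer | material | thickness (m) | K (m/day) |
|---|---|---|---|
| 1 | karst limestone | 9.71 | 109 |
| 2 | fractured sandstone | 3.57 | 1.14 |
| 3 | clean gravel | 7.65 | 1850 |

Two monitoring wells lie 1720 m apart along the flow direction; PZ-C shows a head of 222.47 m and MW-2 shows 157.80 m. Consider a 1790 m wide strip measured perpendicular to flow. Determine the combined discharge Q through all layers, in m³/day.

1.02e+06

Flow is parallel to layering, so each bed carries its own Darcy discharge and the transmissivities add.
Σ(K_i·b_i) = 109×9.71 + 1.14×3.57 + 1850×7.65 = 15215 m²/day.
Hydraulic gradient i = (222.47 − 157.80) / 1720 = 64.67 / 1720 = 0.03760.
Q = Σ(K_i·b_i) · W · i = 15215 × 1790 × 0.03760 = 1.024e+06 m³/day.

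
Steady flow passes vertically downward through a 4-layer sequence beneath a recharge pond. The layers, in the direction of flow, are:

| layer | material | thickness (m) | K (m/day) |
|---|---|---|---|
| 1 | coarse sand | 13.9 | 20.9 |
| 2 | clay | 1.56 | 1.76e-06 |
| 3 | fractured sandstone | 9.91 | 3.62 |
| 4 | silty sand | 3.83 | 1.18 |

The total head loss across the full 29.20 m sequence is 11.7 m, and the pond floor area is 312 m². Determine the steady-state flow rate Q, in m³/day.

0.00412

Flow is perpendicular to layering, so the layers act in series and the equivalent K is the thickness-weighted harmonic mean.
Total thickness L = 13.9 + 1.56 + 9.91 + 3.83 = 29.20 m.
Σ(b_i/K_i) = 13.9/20.9 + 1.56/1.76e-06 + 9.91/3.62 + 3.83/1.18 = 8.864e+05 d.
K_eq = L / Σ(b_i/K_i) = 29.20 / 8.864e+05 = 3.294e-05 m/day.
Q = K_eq · A · (Δh/L) = 3.294e-05 × 312 × (11.7/29.20) = 0.004118 m³/day.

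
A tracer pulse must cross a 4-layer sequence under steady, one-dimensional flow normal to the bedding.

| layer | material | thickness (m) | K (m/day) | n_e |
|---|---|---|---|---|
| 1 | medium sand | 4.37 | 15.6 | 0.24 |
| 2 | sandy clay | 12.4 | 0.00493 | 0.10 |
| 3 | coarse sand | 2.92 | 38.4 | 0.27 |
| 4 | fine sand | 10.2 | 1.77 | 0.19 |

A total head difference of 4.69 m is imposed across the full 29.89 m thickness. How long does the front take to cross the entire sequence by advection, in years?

7.38

With flow normal to the layers, continuity requires the same specific discharge q through every layer.
Σ(b_i/K_i) = 4.37/15.6 + 12.4/0.00493 + 2.92/38.4 + 10.2/1.77 = 2521 d.
q = Δh / Σ(b_i/K_i) = 4.69 / 2521 = 0.001860 m/day.
In each layer the seepage velocity is v_i = q/n_i, so the layer transit time is t_i = b_i·n_i / q:
  layer 1 (medium sand): t_1 = 4.37 × 0.24 / 0.001860 = 563.8 d
  layer 2 (sandy clay): t_2 = 12.4 × 0.10 / 0.001860 = 666.6 d
  layer 3 (coarse sand): t_3 = 2.92 × 0.27 / 0.001860 = 423.8 d
  layer 4 (fine sand): t_4 = 10.2 × 0.19 / 0.001860 = 1042 d
Total t = Σ t_i = 2696 days = 7.382 years.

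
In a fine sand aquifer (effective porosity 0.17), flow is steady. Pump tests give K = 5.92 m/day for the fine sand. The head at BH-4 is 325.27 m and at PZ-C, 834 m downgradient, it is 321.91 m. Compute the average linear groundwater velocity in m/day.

Hydraulic gradient i = (325.27 − 321.91) / 834 = 3.36 / 834 = 0.004029.
Darcy flux q = K · i = 5.920 × 0.004029 = 0.02385 m/day.
Seepage velocity v = q / n_e = 0.02385 / 0.17 = 0.1403 m/day.

0.140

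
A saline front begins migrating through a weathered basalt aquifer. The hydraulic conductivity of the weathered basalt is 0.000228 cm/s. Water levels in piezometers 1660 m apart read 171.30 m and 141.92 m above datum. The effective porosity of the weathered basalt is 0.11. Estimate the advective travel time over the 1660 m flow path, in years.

143

Convert K: 0.000228 cm/s × 864 = 0.1970 m/day.
Hydraulic gradient i = (171.30 − 141.92) / 1660 = 29.38 / 1660 = 0.01770.
Darcy flux q = K · i = 0.1970 × 0.01770 = 0.003487 m/day.
Seepage velocity v = q / n_e = 0.003487 / 0.11 = 0.03170 m/day.
Travel time t = L / v = 1660 / 0.03170 = 52373 days = 143.4 years.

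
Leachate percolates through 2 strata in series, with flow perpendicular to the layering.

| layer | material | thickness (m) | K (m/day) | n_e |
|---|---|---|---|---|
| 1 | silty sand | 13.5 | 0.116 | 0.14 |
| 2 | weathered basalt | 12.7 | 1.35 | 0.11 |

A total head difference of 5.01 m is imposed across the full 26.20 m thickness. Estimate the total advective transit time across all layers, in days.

With flow normal to the layers, continuity requires the same specific discharge q through every layer.
Σ(b_i/K_i) = 13.5/0.116 + 12.7/1.35 = 125.8 d.
q = Δh / Σ(b_i/K_i) = 5.01 / 125.8 = 0.03983 m/day.
In each layer the seepage velocity is v_i = q/n_i, so the layer transit time is t_i = b_i·n_i / q:
  layer 1 (silty sand): t_1 = 13.5 × 0.14 / 0.03983 = 47.45 d
  layer 2 (weathered basalt): t_2 = 12.7 × 0.11 / 0.03983 = 35.07 d
Total t = Σ t_i = 82.53 days.

82.5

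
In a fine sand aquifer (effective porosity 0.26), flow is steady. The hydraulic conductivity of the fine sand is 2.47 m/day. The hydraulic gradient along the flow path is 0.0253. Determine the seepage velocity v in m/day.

0.240

Hydraulic gradient i = 0.0253.
Darcy flux q = K · i = 2.470 × 0.02530 = 0.06249 m/day.
Seepage velocity v = q / n_e = 0.06249 / 0.26 = 0.2404 m/day.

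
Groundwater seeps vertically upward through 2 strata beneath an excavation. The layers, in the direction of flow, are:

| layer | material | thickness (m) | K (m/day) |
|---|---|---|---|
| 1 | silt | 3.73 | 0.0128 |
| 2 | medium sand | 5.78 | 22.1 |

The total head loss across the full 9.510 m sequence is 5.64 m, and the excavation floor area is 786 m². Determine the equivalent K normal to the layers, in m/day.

0.0326

Flow is perpendicular to layering, so the layers act in series and the equivalent K is the thickness-weighted harmonic mean.
Total thickness L = 3.73 + 5.78 = 9.510 m.
Σ(b_i/K_i) = 3.73/0.0128 + 5.78/22.1 = 291.7 d.
K_eq = L / Σ(b_i/K_i) = 9.510 / 291.7 = 0.03261 m/day.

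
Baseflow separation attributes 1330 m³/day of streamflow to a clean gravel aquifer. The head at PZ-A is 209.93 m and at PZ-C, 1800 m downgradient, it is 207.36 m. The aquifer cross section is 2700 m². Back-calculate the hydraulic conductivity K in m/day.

Hydraulic gradient i = (209.93 − 207.36) / 1800 = 2.57 / 1800 = 0.001428.
From Q = K·A·i, K = Q / (A·i) = 1330 / (2700 × 0.001428) = 345.0 m/day.

345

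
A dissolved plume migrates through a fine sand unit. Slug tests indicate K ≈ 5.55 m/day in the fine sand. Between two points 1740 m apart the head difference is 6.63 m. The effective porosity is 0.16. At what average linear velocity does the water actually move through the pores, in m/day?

Hydraulic gradient i = Δh / L = 6.63 / 1740 = 0.003810.
Darcy flux q = K · i = 5.550 × 0.003810 = 0.02115 m/day.
Seepage velocity v = q / n_e = 0.02115 / 0.16 = 0.1322 m/day.

0.132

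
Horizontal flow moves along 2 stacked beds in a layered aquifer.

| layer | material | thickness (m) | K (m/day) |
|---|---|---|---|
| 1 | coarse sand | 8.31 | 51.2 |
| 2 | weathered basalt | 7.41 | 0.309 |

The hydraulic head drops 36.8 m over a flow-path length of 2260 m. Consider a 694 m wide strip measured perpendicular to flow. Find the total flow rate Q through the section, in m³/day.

Flow is parallel to layering, so each bed carries its own Darcy discharge and the transmissivities add.
Σ(K_i·b_i) = 51.2×8.31 + 0.309×7.41 = 427.8 m²/day.
Hydraulic gradient i = Δh / L = 36.8 / 2260 = 0.01628.
Q = Σ(K_i·b_i) · W · i = 427.8 × 694 × 0.01628 = 4834 m³/day.

4830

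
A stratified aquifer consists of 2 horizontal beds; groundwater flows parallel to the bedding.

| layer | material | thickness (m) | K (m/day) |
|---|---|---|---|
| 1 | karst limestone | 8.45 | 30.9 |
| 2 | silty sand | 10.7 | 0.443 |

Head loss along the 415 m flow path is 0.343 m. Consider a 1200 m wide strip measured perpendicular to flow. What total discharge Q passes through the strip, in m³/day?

Flow is parallel to layering, so each bed carries its own Darcy discharge and the transmissivities add.
Σ(K_i·b_i) = 30.9×8.45 + 0.443×10.7 = 265.8 m²/day.
Hydraulic gradient i = Δh / L = 0.343 / 415 = 0.0008265.
Q = Σ(K_i·b_i) · W · i = 265.8 × 1200 × 0.0008265 = 263.7 m³/day.

264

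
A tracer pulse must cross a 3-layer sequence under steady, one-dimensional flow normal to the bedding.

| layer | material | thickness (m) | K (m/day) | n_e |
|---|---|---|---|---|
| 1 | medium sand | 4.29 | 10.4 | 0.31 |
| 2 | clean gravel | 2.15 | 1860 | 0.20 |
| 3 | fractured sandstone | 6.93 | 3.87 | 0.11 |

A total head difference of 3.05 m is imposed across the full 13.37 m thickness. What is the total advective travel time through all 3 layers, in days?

With flow normal to the layers, continuity requires the same specific discharge q through every layer.
Σ(b_i/K_i) = 4.29/10.4 + 2.15/1860 + 6.93/3.87 = 2.204 d.
q = Δh / Σ(b_i/K_i) = 3.05 / 2.204 = 1.384 m/day.
In each layer the seepage velocity is v_i = q/n_i, so the layer transit time is t_i = b_i·n_i / q:
  layer 1 (medium sand): t_1 = 4.29 × 0.31 / 1.384 = 0.9612 d
  layer 2 (clean gravel): t_2 = 2.15 × 0.20 / 1.384 = 0.3108 d
  layer 3 (fractured sandstone): t_3 = 6.93 × 0.11 / 1.384 = 0.5509 d
Total t = Σ t_i = 1.823 days.

1.82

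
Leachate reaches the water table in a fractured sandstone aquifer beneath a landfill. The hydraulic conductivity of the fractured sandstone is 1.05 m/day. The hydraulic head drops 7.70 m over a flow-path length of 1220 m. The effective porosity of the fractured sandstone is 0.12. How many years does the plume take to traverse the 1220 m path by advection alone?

60.5

Hydraulic gradient i = Δh / L = 7.70 / 1220 = 0.006311.
Darcy flux q = K · i = 1.050 × 0.006311 = 0.006627 m/day.
Seepage velocity v = q / n_e = 0.006627 / 0.12 = 0.05523 m/day.
Travel time t = L / v = 1220 / 0.05523 = 22091 days = 60.48 years.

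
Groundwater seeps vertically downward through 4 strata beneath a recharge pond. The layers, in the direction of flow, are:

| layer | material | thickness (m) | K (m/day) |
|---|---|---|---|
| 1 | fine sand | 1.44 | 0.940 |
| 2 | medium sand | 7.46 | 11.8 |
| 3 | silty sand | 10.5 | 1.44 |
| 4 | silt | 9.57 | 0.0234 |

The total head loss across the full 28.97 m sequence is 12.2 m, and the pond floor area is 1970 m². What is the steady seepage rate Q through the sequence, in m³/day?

57.4

Flow is perpendicular to layering, so the layers act in series and the equivalent K is the thickness-weighted harmonic mean.
Total thickness L = 1.44 + 7.46 + 10.5 + 9.57 = 28.97 m.
Σ(b_i/K_i) = 1.44/0.940 + 7.46/11.8 + 10.5/1.44 + 9.57/0.0234 = 418.4 d.
K_eq = L / Σ(b_i/K_i) = 28.97 / 418.4 = 0.06923 m/day.
Q = K_eq · A · (Δh/L) = 0.06923 × 1970 × (12.2/28.97) = 57.44 m³/day.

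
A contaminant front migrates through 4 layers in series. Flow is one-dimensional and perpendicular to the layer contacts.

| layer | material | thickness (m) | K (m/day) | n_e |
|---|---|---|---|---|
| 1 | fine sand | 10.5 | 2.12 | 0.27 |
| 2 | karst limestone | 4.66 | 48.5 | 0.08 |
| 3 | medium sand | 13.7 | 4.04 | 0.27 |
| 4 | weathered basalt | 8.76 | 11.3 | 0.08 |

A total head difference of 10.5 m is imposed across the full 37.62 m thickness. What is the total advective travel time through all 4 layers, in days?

With flow normal to the layers, continuity requires the same specific discharge q through every layer.
Σ(b_i/K_i) = 10.5/2.12 + 4.66/48.5 + 13.7/4.04 + 8.76/11.3 = 9.215 d.
q = Δh / Σ(b_i/K_i) = 10.5 / 9.215 = 1.139 m/day.
In each layer the seepage velocity is v_i = q/n_i, so the layer transit time is t_i = b_i·n_i / q:
  layer 1 (fine sand): t_1 = 10.5 × 0.27 / 1.139 = 2.488 d
  layer 2 (karst limestone): t_2 = 4.66 × 0.08 / 1.139 = 0.3272 d
  layer 3 (medium sand): t_3 = 13.7 × 0.27 / 1.139 = 3.246 d
  layer 4 (weathered basalt): t_4 = 8.76 × 0.08 / 1.139 = 0.6151 d
Total t = Σ t_i = 6.677 days.

6.68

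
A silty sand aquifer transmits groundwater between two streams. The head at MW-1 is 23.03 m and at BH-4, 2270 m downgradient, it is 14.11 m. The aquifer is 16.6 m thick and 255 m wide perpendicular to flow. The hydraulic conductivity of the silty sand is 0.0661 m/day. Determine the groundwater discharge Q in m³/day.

Cross-sectional area A = 255 × 16.6 = 4233 m².
Hydraulic gradient i = (23.03 − 14.11) / 2270 = 8.92 / 2270 = 0.003930.
Darcy's law: Q = K · A · i = 0.06610 × 4233 × 0.003930 = 1.099 m³/day.

1.10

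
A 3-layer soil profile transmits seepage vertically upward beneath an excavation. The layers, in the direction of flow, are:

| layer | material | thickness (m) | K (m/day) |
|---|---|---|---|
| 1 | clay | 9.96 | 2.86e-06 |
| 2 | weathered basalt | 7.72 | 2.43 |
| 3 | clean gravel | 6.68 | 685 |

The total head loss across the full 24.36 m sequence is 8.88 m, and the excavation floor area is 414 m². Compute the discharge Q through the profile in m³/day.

0.00106

Flow is perpendicular to layering, so the layers act in series and the equivalent K is the thickness-weighted harmonic mean.
Total thickness L = 9.96 + 7.72 + 6.68 = 24.36 m.
Σ(b_i/K_i) = 9.96/2.86e-06 + 7.72/2.43 + 6.68/685 = 3.483e+06 d.
K_eq = L / Σ(b_i/K_i) = 24.36 / 3.483e+06 = 6.995e-06 m/day.
Q = K_eq · A · (Δh/L) = 6.995e-06 × 414 × (8.88/24.36) = 0.001056 m³/day.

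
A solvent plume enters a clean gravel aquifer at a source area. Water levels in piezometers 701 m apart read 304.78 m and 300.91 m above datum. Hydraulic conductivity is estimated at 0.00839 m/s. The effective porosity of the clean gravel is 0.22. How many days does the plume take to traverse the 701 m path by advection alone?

Convert K: 0.00839 m/s × 86400 = 724.9 m/day.
Hydraulic gradient i = (304.78 − 300.91) / 701 = 3.87 / 701 = 0.005521.
Darcy flux q = K · i = 724.9 × 0.005521 = 4.002 m/day.
Seepage velocity v = q / n_e = 4.002 / 0.22 = 18.19 m/day.
Travel time t = L / v = 701 / 18.19 = 38.54 days.

38.5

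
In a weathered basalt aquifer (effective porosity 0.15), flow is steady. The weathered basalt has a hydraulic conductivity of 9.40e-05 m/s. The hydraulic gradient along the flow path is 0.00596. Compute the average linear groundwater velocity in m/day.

0.323

Convert K: 9.40e-05 m/s × 86400 = 8.122 m/day.
Hydraulic gradient i = 0.00596.
Darcy flux q = K · i = 8.122 × 0.005960 = 0.04840 m/day.
Seepage velocity v = q / n_e = 0.04840 / 0.15 = 0.3227 m/day.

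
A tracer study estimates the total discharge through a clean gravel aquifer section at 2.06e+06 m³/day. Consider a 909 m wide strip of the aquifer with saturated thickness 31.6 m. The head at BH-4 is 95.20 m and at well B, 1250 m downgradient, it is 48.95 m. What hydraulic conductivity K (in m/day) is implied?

Cross-sectional area A = 909 × 31.6 = 28724 m².
Hydraulic gradient i = (95.20 − 48.95) / 1250 = 46.25 / 1250 = 0.03700.
From Q = K·A·i, K = Q / (A·i) = 2.06e+06 / (28724 × 0.03700) = 1938 m/day.

1940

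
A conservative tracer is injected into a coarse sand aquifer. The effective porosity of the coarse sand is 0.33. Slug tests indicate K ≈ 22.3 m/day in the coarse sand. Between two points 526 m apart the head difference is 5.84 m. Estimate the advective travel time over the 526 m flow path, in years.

1.92

Hydraulic gradient i = Δh / L = 5.84 / 526 = 0.01110.
Darcy flux q = K · i = 22.30 × 0.01110 = 0.2476 m/day.
Seepage velocity v = q / n_e = 0.2476 / 0.33 = 0.7503 m/day.
Travel time t = L / v = 526 / 0.7503 = 701.1 days = 1.919 years.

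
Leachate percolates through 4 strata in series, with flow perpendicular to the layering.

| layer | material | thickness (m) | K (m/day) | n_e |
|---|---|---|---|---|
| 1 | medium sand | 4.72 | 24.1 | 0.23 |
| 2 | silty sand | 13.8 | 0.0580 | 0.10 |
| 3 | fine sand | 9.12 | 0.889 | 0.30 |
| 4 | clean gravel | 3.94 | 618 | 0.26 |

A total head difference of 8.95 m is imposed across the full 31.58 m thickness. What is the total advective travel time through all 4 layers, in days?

With flow normal to the layers, continuity requires the same specific discharge q through every layer.
Σ(b_i/K_i) = 4.72/24.1 + 13.8/0.0580 + 9.12/0.889 + 3.94/618 = 248.4 d.
q = Δh / Σ(b_i/K_i) = 8.95 / 248.4 = 0.03603 m/day.
In each layer the seepage velocity is v_i = q/n_i, so the layer transit time is t_i = b_i·n_i / q:
  layer 1 (medium sand): t_1 = 4.72 × 0.23 / 0.03603 = 30.13 d
  layer 2 (silty sand): t_2 = 13.8 × 0.10 / 0.03603 = 38.30 d
  layer 3 (fine sand): t_3 = 9.12 × 0.30 / 0.03603 = 75.93 d
  layer 4 (clean gravel): t_4 = 3.94 × 0.26 / 0.03603 = 28.43 d
Total t = Σ t_i = 172.8 days.

173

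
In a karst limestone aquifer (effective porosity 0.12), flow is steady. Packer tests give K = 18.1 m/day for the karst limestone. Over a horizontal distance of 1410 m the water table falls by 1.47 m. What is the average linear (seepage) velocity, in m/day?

0.157

Hydraulic gradient i = Δh / L = 1.47 / 1410 = 0.001043.
Darcy flux q = K · i = 18.10 × 0.001043 = 0.01887 m/day.
Seepage velocity v = q / n_e = 0.01887 / 0.12 = 0.1573 m/day.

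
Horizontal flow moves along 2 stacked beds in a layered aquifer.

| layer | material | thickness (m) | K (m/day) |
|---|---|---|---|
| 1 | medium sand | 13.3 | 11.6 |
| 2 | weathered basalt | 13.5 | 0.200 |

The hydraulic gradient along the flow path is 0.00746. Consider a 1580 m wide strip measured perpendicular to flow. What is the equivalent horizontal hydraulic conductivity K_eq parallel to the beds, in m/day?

5.86

Flow is parallel to layering, so each bed carries its own Darcy discharge and the transmissivities add.
Σ(K_i·b_i) = 11.6×13.3 + 0.200×13.5 = 157.0 m²/day.
Total thickness b = 26.80 m, so K_eq = Σ(K_i·b_i)/b = 5.857 m/day.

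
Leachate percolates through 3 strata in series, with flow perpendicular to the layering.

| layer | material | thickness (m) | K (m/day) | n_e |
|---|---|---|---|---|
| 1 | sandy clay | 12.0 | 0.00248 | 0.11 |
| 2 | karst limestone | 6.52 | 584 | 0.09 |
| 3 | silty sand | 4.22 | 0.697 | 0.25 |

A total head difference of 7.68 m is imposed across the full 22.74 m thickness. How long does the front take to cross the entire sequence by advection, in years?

5.12

With flow normal to the layers, continuity requires the same specific discharge q through every layer.
Σ(b_i/K_i) = 12.0/0.00248 + 6.52/584 + 4.22/0.697 = 4845 d.
q = Δh / Σ(b_i/K_i) = 7.68 / 4845 = 0.001585 m/day.
In each layer the seepage velocity is v_i = q/n_i, so the layer transit time is t_i = b_i·n_i / q:
  layer 1 (sandy clay): t_1 = 12.0 × 0.11 / 0.001585 = 832.7 d
  layer 2 (karst limestone): t_2 = 6.52 × 0.09 / 0.001585 = 370.2 d
  layer 3 (silty sand): t_3 = 4.22 × 0.25 / 0.001585 = 665.5 d
Total t = Σ t_i = 1868 days = 5.115 years.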